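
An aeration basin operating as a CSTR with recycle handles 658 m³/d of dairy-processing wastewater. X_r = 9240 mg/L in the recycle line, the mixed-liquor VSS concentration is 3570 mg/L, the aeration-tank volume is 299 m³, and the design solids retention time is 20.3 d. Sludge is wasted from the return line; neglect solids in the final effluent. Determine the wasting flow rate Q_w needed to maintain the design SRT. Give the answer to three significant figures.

θ_c = V·X/(Q_w·X_r) when wasting from the recycle, so Q_w = V·X/(θ_c·X_r) = 299.0 × 3570 / (20.3 × 9240) = 5.691 m³/d.

Q_w ≈ 5.69 m³/d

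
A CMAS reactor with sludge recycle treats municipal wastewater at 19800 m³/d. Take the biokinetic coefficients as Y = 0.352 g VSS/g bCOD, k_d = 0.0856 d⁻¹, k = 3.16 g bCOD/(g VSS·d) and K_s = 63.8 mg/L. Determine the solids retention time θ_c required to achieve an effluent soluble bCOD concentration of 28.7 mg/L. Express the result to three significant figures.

θ_c ≈ 3.85 d

From 1/θ_c = Y·k·S/(K_s + S) − k_d: Y·k·S/(K_s+S) = 0.352 × 3.16 × 28.7 / (63.8 + 28.7) = 0.3451 d⁻¹.
1/θ_c = 0.3451 − 0.0856 = 0.2595 d⁻¹, so θ_c = 3.853 d.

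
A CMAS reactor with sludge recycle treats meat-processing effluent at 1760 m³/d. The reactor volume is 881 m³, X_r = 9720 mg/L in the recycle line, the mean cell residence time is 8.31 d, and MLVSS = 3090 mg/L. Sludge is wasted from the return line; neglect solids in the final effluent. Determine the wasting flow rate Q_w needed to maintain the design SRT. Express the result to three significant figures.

Wasting from the return line (neglecting effluent solids): Q_w = V·X / (θ_c·X_r) = 881.0 × 3090 / (8.31 × 9720) = 33.70 m³/d.

Q_w ≈ 33.7 m³/d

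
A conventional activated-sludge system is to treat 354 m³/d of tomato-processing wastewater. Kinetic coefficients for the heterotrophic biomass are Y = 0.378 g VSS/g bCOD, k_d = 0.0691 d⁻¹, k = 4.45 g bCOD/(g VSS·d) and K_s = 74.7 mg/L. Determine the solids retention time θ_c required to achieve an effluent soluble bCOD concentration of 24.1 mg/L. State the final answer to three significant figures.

θ_c ≈ 2.93 d

At the target effluent, Y k S/(K_s+S) = 0.378×4.45×24.1/98.80 = 0.4103 d⁻¹.
Then 1/θ_c = μ − k_d = 0.4103 − 0.0691 = 0.3412 d⁻¹, giving θ_c = 2.931 d.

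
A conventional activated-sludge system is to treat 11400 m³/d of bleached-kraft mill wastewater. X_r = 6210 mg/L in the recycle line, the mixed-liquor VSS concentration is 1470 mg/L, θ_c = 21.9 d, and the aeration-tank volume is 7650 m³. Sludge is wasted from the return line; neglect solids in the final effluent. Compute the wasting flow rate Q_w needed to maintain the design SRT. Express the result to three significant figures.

θ_c = V·X/(Q_w·X_r) when wasting from the recycle, so Q_w = V·X/(θ_c·X_r) = 7650 × 1470 / (21.9 × 6210) = 82.69 m³/d.

Q_w ≈ 82.7 m³/d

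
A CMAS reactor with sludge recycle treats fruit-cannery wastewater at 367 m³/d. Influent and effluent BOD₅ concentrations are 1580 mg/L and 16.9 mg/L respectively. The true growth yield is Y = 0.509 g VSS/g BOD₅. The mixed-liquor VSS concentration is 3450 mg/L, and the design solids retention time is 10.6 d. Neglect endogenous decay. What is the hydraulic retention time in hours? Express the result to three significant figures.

τ ≈ 58.7 h

V·X = Y·Q·ΔS·θ_c gives V = 0.509 × 367 × (1580 − 16.9) × 10.6 / 3450 = 897.1 m³.
τ = V/Q = 897.1/367 = 2.445 d, or 58.67 h.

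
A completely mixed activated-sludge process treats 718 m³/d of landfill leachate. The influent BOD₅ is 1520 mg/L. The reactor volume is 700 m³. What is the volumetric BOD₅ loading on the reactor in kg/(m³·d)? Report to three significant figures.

L_v = Q S₀ / V = 718 × 1520 × 10⁻³ / 700.0 = 1.559 kg/(m³·d).

L_v ≈ 1.56 kg BOD₅/(m³·d)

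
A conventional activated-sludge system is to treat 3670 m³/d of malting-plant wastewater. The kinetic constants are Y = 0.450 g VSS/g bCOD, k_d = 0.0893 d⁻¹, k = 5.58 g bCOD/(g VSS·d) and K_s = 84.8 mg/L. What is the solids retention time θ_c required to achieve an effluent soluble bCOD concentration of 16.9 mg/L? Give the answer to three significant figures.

From 1/θ_c = Y·k·S/(K_s + S) − k_d: Y·k·S/(K_s+S) = 0.450 × 5.58 × 16.9 / (84.8 + 16.9) = 0.4173 d⁻¹.
1/θ_c = 0.4173 − 0.0893 = 0.3280 d⁻¹, so θ_c = 3.049 d.

θ_c ≈ 3.05 d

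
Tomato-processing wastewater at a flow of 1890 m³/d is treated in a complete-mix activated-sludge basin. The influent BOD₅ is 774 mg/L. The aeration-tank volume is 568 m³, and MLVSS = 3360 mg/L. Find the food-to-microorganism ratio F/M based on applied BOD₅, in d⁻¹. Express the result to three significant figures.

F/M = applied load / biomass = Q·S₀/(V·X) = 1890 × 774 / (568.0 × 3360) = 0.7665 d⁻¹.

F/M ≈ 0.767 d⁻¹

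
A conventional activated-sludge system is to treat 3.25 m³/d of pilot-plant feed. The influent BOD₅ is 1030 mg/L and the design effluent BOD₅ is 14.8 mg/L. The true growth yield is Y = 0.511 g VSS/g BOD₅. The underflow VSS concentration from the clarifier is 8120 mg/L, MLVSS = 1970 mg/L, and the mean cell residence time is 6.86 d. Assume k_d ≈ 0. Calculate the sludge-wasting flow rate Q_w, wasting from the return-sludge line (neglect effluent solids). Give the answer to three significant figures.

V·X = Y·Q·ΔS·θ_c gives V = 0.511 × 3.25 × (1030 − 14.8) × 6.86 / 1970 = 5.871 m³.
θ_c = V·X/(Q_w·X_r) when wasting from the recycle, so Q_w = V·X/(θ_c·X_r) = 5.871 × 1970 / (6.86 × 8120) = 0.2076 m³/d.

Q_w ≈ 0.208 m³/d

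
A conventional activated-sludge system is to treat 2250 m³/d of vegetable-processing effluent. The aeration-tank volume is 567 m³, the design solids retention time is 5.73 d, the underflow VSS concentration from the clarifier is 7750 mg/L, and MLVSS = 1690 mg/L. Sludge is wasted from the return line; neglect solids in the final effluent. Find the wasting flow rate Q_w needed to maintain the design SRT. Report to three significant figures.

Q_w = (V·X)/(θ_c X_r) = 567.0 × 1690 / (5.73 × 7750) = 21.58 m³/d.

Q_w ≈ 21.6 m³/d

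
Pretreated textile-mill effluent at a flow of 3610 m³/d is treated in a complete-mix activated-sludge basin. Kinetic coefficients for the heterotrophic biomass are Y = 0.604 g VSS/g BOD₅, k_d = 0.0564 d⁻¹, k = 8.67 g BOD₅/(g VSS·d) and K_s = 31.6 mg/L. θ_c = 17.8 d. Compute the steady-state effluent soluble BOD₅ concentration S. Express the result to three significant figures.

For a completely mixed reactor with recycle the Lawrence–McCarty relation gives S = K_s·(1 + k_d·θ_c) / [θ_c·(Y·k − k_d) − 1] = 31.6 × (1 + 0.0564 × 17.8) / [17.8 × (0.604 × 8.67 − 0.0564) − 1] = 63.32 / 91.21 = 0.6943 mg/L.

S ≈ 0.694 mg/L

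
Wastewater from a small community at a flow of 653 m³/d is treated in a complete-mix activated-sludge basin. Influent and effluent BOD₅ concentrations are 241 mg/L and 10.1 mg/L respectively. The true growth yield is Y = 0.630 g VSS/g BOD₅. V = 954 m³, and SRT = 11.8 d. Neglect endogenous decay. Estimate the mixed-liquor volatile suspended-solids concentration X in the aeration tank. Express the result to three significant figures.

X = Y·Q·ΔS·θ_c / V = 0.630 × 653 × (241 − 10.1) × 11.8 / 954 = 1175 mg/L.

X ≈ 1170 mg/L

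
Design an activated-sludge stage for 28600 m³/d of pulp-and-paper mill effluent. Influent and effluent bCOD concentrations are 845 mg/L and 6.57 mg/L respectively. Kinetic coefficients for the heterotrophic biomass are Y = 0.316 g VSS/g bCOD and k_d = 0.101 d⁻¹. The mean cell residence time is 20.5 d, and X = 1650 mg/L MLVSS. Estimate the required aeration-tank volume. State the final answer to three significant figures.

V ≈ 30700 m³

From the SRT design equation V = Y Q (S₀−S) θ_c / [X (1 + k_d θ_c)] = 0.316 × 28600 × (845 − 6.57) × 20.5 / [1650 × (1 + 0.101 × 20.5)] = 1.55×10^8 / 5066 = 30661 m³.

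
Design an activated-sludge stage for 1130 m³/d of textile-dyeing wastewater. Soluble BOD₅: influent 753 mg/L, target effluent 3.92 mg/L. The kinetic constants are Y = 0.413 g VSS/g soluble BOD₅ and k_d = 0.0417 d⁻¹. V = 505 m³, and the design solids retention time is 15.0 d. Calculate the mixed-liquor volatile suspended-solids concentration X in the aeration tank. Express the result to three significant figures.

X ≈ 6390 mg/L

X = Y·Q·ΔS·θ_c / [V·(1 + k_d θ_c)] = 0.413 × 1130 × (753 − 3.92) × 15.0 / [505 × (1 + 0.0417 × 15.0)] = 6388 mg/L.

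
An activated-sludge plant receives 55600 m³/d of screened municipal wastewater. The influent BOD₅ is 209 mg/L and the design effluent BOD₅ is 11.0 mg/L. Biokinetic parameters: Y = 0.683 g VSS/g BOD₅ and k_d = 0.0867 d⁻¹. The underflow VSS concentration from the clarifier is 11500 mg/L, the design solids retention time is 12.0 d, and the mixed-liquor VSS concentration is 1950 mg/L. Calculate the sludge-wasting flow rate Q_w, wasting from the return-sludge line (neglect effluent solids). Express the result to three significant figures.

Q_w ≈ 320 m³/d

From the SRT design equation V = Y Q (S₀−S) θ_c / [X (1 + k_d θ_c)] = 0.683 × 55600 × (209 − 11.0) × 12.0 / [1950 × (1 + 0.0867 × 12.0)] = 9.02×10^7 / 3979 = 22677 m³.
Q_w = (V·X)/(θ_c X_r) = 22677 × 1950 / (12.0 × 11500) = 320.4 m³/d.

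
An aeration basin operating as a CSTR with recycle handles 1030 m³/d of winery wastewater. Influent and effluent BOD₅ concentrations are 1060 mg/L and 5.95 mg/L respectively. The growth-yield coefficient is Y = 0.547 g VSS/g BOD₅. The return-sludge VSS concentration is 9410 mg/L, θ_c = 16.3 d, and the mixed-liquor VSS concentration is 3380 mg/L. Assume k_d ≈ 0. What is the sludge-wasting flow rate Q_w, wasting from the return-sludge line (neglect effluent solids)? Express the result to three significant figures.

Biomass mass balance (decay neglected): V·X = Y·Q·(S₀ − S)·θ_c, so V = 0.547 × 1030 × (1060 − 5.95) × 16.3 / 3380 = 2864 m³.
θ_c = V·X/(Q_w·X_r) when wasting from the recycle, so Q_w = V·X/(θ_c·X_r) = 2864 × 3380 / (16.3 × 9410) = 63.11 m³/d.

Q_w ≈ 63.1 m³/d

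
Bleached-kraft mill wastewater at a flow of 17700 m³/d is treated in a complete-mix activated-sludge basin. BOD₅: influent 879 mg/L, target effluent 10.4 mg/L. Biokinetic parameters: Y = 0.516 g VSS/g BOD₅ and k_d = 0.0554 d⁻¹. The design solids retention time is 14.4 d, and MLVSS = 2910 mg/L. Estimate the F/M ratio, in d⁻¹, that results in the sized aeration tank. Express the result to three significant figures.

From the SRT design equation V = Y Q (S₀−S) θ_c / [X (1 + k_d θ_c)] = 0.516 × 17700 × (879 − 10.4) × 14.4 / [2910 × (1 + 0.0554 × 14.4)] = 1.14×10^8 / 5231 = 21836 m³.
F/M = Q·S₀ / (V·X) = 17700 × 879 / (21836 × 2910) = 0.2448 g BOD₅·(g VSS·d)⁻¹.

F/M ≈ 0.245 d⁻¹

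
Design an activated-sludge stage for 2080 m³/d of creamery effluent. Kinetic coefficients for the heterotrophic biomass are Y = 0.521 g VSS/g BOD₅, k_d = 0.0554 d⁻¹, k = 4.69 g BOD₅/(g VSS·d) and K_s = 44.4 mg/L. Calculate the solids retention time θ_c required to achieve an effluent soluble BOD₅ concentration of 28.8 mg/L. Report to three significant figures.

From 1/θ_c = Y·k·S/(K_s + S) − k_d: Y·k·S/(K_s+S) = 0.521 × 4.69 × 28.8 / (44.4 + 28.8) = 0.9614 d⁻¹.
Then 1/θ_c = μ − k_d = 0.9614 − 0.0554 = 0.9060 d⁻¹, giving θ_c = 1.104 d.

θ_c ≈ 1.10 d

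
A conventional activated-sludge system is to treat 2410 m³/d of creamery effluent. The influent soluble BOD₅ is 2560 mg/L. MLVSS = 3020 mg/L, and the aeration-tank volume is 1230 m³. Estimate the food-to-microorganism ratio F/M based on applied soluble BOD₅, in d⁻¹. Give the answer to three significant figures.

Food-to-microorganism ratio F/M = Q S₀ / (V X) = 2410 × 2560 / (1230 × 3020) = 1.661 d⁻¹.

F/M ≈ 1.66 d⁻¹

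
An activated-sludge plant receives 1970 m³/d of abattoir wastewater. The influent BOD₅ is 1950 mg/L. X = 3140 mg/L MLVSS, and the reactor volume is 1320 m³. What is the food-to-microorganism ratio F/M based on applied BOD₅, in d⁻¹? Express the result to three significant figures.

F/M ≈ 0.927 d⁻¹

F/M = applied load / biomass = Q·S₀/(V·X) = 1970 × 1950 / (1320 × 3140) = 0.9268 d⁻¹.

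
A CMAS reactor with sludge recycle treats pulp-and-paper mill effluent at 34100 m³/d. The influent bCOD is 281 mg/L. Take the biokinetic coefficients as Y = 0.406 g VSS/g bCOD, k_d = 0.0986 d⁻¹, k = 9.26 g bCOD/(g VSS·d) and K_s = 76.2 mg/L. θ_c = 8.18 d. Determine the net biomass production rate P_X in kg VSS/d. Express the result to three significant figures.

P_X ≈ 2120 kg VSS/d

From the Monod/SRT balance for a CMAS, S = K_s·(1+k_d θ_c)/[θ_c·(Y k − k_d) − 1] = 76.2 × (1 + 0.0986 × 8.18) / [8.18 × (0.406 × 9.26 − 0.0986) − 1] = 137.7 / 28.95 = 4.756 mg/L.
Y_obs = Y / (1 + k_d θ_c) = 0.406 / (1 + 0.0986 × 8.18) = 0.406 / 1.807 = 0.2247.
Substrate removed = Q·(S₀ − S) = 34100 m³/d × (281 − 4.76) g/m³ = 9.42×10^6 g/d = 9420 kg/d.
So the net sludge growth is P_X = 0.2247 × 9420 = 2117 kg VSS/d.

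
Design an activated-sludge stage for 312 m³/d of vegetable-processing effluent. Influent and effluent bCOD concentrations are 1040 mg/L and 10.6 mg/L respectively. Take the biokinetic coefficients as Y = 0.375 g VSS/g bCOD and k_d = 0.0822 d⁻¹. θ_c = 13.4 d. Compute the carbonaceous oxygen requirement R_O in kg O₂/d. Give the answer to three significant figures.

Correct the yield for decay: Y_obs = Y/(1 + k_d θ_c) = 0.375 / (1 + 0.0822 × 13.4) = 0.375 / 2.101 = 0.1784.
ΔS = 1040 − 10.6 = 1029 mg/L, so the substrate removal rate is 312 × 1029/1000 = 321.2 kg bCOD/d.
P_X = Y_obs·Q·(S₀ − S) = 0.1784 × 321.2 = 57.31 kg VSS/d.
Carbonaceous O₂ demand = substrate oxidised − cell-mass equivalent = 321.2 − 1.42 × 57.31 = 239.8 kg O₂/d.

R_O ≈ 240 kg O₂/d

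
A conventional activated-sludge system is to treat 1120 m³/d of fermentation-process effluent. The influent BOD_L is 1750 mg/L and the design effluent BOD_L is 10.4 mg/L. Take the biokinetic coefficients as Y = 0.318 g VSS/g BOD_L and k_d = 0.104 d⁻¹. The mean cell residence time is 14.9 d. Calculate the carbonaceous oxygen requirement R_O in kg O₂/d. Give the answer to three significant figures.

Observed yield with endogenous decay: Y_obs = Y / (1 + k_d·θ_c) = 0.318 / (1 + 0.104 × 14.9) = 0.318 / 2.550 = 0.1247 g VSS/g BOD_L.
Substrate removed = Q·(S₀ − S) = 1120 m³/d × (1750 − 10.4) g/m³ = 1.95×10^6 g/d = 1948 kg/d.
Net sludge production P_X = 0.1247 × 1948 = 243.0 kg VSS/d.
Carbonaceous O₂ demand = substrate oxidised − cell-mass equivalent = 1948 − 1.42 × 243.0 = 1603 kg O₂/d.

R_O ≈ 1600 kg O₂/d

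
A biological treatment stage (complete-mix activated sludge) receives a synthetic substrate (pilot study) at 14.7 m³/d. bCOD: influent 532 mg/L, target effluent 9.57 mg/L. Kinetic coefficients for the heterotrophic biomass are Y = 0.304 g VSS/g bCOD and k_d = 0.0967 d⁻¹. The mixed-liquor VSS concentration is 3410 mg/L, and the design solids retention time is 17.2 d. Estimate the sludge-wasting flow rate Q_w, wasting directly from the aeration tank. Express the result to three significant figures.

Q_w ≈ 0.257 m³/d

Steady-state biomass mass balance: V·X·(1 + k_d·θ_c) = Y·Q·(S₀ − S)·θ_c, so V = 0.304 × 14.7 × (532 − 9.57) × 17.2 / [3410 × (1 + 0.0967 × 17.2)] = 4.02×10^4 / 9082 = 4.422 m³.
Wasting from the aeration tank: Q_w = V / θ_c = 4.422 / 17.2 = 0.2571 m³/d.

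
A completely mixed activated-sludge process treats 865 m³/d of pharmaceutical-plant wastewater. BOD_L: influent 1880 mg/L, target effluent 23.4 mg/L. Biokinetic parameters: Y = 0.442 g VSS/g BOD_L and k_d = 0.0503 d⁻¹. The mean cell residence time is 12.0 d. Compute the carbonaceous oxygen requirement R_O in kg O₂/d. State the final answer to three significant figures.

The observed yield is Y_obs = Y/(1 + k_d·θ_c) = 0.442 / (1 + 0.0503 × 12.0) = 0.442 / 1.604 = 0.2756 g VSS per g BOD_L removed.
ΔS = 1880 − 23.4 = 1857 mg/L, so the substrate removal rate is 865 × 1857/1000 = 1606 kg BOD_L/d.
P_X = Y_obs·Q·(S₀ − S) = 0.2756 × 1606 = 442.7 kg VSS/d.
Carbonaceous O₂ demand = substrate oxidised − cell-mass equivalent = 1606 − 1.42 × 442.7 = 977.4 kg O₂/d.

R_O ≈ 977 kg O₂/d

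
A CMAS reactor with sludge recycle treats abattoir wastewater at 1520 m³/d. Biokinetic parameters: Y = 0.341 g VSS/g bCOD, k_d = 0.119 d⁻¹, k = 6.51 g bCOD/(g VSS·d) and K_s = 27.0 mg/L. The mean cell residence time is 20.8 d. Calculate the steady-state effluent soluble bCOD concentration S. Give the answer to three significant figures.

For a completely mixed reactor with recycle the Lawrence–McCarty relation gives S = K_s·(1 + k_d·θ_c) / [θ_c·(Y·k − k_d) − 1] = 27.0 × (1 + 0.119 × 20.8) / [20.8 × (0.341 × 6.51 − 0.119) − 1] = 93.83 / 42.70 = 2.197 mg/L.

S ≈ 2.20 mg/L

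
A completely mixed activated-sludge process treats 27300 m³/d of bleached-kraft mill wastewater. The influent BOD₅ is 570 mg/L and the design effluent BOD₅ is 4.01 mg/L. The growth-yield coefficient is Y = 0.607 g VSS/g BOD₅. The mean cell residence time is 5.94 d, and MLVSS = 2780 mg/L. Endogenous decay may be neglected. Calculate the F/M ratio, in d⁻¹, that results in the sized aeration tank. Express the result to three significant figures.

F/M ≈ 0.279 d⁻¹

V·X = Y·Q·ΔS·θ_c gives V = 0.607 × 27300 × (570 − 4.01) × 5.94 / 2780 = 20040 m³.
Food-to-microorganism ratio F/M = Q S₀ / (V X) = 27300 × 570 / (20040 × 2780) = 0.2793 d⁻¹.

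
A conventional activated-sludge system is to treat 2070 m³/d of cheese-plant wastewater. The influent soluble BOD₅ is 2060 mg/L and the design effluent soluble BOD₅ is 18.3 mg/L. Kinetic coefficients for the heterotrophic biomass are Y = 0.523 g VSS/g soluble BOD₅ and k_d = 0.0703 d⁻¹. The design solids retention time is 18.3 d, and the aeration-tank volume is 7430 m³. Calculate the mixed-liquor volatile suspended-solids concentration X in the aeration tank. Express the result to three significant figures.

Solving the biomass balance for X: X = Y Q (S₀−S) θ_c / [V (1+k_d θ_c)] = 0.523 × 2070 × (2060 − 18.3) × 18.3 / [7430 × (1 + 0.0703 × 18.3)] = 2381 mg/L.

X ≈ 2380 mg/L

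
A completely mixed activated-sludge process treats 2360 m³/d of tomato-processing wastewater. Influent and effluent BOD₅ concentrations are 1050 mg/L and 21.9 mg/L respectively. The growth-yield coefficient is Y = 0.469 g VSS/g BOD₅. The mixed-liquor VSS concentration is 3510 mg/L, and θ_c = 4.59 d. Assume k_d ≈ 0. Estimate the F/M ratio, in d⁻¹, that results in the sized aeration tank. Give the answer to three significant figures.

V·X = Y·Q·ΔS·θ_c gives V = 0.469 × 2360 × (1050 − 21.9) × 4.59 / 3510 = 1488 m³.
F/M = applied load / biomass = Q·S₀/(V·X) = 2360 × 1050 / (1488 × 3510) = 0.4744 d⁻¹.

F/M ≈ 0.474 d⁻¹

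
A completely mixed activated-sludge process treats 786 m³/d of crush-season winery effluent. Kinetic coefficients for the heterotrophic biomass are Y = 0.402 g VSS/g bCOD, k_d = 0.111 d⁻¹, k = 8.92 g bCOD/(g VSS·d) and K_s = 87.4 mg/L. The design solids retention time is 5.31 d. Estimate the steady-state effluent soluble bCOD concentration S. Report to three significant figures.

S ≈ 7.96 mg/L

For a completely mixed reactor with recycle the Lawrence–McCarty relation gives S = K_s·(1 + k_d·θ_c) / [θ_c·(Y·k − k_d) − 1] = 87.4 × (1 + 0.111 × 5.31) / [5.31 × (0.402 × 8.92 − 0.111) − 1] = 138.9 / 17.45 = 7.960 mg/L.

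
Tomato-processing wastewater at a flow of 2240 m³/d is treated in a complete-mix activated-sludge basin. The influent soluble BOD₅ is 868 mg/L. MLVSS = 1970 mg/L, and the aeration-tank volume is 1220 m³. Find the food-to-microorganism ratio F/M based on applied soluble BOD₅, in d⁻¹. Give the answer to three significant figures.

Food-to-microorganism ratio F/M = Q S₀ / (V X) = 2240 × 868 / (1220 × 1970) = 0.8090 d⁻¹.

F/M ≈ 0.809 d⁻¹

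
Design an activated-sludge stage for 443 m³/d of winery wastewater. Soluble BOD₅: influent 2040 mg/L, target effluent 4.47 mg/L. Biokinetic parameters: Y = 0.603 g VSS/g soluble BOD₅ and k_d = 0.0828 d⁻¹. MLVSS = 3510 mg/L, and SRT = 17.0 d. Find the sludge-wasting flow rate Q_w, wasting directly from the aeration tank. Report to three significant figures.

Rearranging the biomass balance for a CMAS with decay, V = Y·Q·ΔS·θ_c / [X·(1+k_d θ_c)] = 0.603 × 443 × (2040 − 4.47) × 17.0 / [3510 × (1 + 0.0828 × 17.0)] = 9.24×10^6 / 8451 = 1094 m³.
For wasting at MLVSS concentration, Q_w = V/θ_c = 1094/17.0 = 64.34 m³/d.

Q_w ≈ 64.3 m³/d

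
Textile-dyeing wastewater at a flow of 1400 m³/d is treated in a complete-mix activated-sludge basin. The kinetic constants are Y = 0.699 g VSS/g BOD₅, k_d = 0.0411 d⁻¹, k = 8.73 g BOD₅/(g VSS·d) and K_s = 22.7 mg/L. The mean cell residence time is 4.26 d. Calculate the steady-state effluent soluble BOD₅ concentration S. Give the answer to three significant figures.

From the Monod/SRT balance for a CMAS, S = K_s·(1+k_d θ_c)/[θ_c·(Y k − k_d) − 1] = 22.7 × (1 + 0.0411 × 4.26) / [4.26 × (0.699 × 8.73 − 0.0411) − 1] = 26.67 / 24.82 = 1.075 mg/L.

S ≈ 1.07 mg/L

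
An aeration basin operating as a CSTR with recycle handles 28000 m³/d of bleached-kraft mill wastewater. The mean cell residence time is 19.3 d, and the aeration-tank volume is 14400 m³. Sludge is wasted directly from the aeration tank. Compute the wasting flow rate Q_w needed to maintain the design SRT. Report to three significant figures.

Wasting from the aeration tank: Q_w = V / θ_c = 14400 / 19.3 = 746.1 m³/d.

Q_w ≈ 746 m³/d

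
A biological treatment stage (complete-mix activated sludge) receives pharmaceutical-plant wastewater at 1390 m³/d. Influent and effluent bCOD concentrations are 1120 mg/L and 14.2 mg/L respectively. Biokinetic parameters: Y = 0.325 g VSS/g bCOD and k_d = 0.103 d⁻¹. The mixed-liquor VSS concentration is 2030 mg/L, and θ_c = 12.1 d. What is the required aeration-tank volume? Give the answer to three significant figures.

Steady-state biomass mass balance: V·X·(1 + k_d·θ_c) = Y·Q·(S₀ − S)·θ_c, so V = 0.325 × 1390 × (1120 − 14.2) × 12.1 / [2030 × (1 + 0.103 × 12.1)] = 6.04×10^6 / 4560 = 1326 m³.

V ≈ 1330 m³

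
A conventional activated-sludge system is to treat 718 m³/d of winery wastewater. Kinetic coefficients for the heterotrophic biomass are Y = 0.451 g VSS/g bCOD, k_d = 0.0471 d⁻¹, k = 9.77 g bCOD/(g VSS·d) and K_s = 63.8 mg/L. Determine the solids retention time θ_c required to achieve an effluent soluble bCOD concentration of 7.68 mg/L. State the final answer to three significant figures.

From 1/θ_c = Y·k·S/(K_s + S) − k_d: Y·k·S/(K_s+S) = 0.451 × 9.77 × 7.68 / (63.8 + 7.68) = 0.4734 d⁻¹.
1/θ_c = 0.4734 − 0.0471 = 0.4263 d⁻¹, so θ_c = 2.346 d.

θ_c ≈ 2.35 d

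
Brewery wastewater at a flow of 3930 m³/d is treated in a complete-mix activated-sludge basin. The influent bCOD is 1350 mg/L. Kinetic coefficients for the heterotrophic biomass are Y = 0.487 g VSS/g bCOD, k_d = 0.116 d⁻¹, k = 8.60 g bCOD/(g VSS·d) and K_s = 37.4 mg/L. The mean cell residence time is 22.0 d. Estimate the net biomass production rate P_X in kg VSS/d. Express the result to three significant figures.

P_X ≈ 727 kg VSS/d

From the Monod/SRT balance for a CMAS, S = K_s·(1+k_d θ_c)/[θ_c·(Y k − k_d) − 1] = 37.4 × (1 + 0.116 × 22.0) / [22.0 × (0.487 × 8.60 − 0.116) − 1] = 132.8 / 88.59 = 1.500 mg/L.
Y_obs = Y / (1 + k_d θ_c) = 0.487 / (1 + 0.116 × 22.0) = 0.487 / 3.552 = 0.1371.
Mass of bCOD removed per day: Q(S₀ − S) = 3930 × 1348 g/m³ = 5300 kg/d.
So the net sludge growth is P_X = 0.1371 × 5300 = 726.6 kg VSS/d.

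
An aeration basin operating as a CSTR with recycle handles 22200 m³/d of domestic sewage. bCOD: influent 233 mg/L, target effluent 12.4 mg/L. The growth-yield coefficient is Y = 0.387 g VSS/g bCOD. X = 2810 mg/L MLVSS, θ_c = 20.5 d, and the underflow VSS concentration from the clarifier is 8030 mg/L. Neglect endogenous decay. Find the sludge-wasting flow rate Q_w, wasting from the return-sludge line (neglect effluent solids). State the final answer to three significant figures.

Biomass mass balance (decay neglected): V·X = Y·Q·(S₀ − S)·θ_c, so V = 0.387 × 22200 × (233 − 12.4) × 20.5 / 2810 = 13827 m³.
Wasting from the return line (neglecting effluent solids): Q_w = V·X / (θ_c·X_r) = 13827 × 2810 / (20.5 × 8030) = 236.0 m³/d.

Q_w ≈ 236 m³/d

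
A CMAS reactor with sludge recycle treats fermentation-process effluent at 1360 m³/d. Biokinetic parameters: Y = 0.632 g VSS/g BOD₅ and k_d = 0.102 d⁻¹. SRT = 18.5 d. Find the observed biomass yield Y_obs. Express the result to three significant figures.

The observed yield is Y_obs = Y/(1 + k_d·θ_c) = 0.632 / (1 + 0.102 × 18.5) = 0.632 / 2.887 = 0.2189 g VSS per g BOD₅ removed.

Y_obs ≈ 0.219 g VSS/g BOD₅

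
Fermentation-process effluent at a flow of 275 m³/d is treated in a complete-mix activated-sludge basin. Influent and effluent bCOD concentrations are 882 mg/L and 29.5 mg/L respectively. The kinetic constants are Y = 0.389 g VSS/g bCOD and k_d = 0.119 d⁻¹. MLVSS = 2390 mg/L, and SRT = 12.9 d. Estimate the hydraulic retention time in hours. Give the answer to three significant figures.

τ ≈ 16.9 h

Steady-state biomass mass balance: V·X·(1 + k_d·θ_c) = Y·Q·(S₀ − S)·θ_c, so V = 0.389 × 275 × (882 − 29.5) × 12.9 / [2390 × (1 + 0.119 × 12.9)] = 1.18×10^6 / 6059 = 194.2 m³.
Hydraulic retention time τ = V/Q = 194.2 / 275 = 0.7061 d = 16.95 h.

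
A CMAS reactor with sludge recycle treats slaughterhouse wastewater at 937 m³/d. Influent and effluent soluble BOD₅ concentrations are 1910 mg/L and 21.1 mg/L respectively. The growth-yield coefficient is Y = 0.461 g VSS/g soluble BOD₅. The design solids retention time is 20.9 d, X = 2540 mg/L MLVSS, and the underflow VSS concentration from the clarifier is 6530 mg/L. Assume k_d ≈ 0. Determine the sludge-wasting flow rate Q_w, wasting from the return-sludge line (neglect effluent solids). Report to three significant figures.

Biomass mass balance (decay neglected): V·X = Y·Q·(S₀ − S)·θ_c, so V = 0.461 × 937 × (1910 − 21.1) × 20.9 / 2540 = 6714 m³.
Wasting from the return line (neglecting effluent solids): Q_w = V·X / (θ_c·X_r) = 6714 × 2540 / (20.9 × 6530) = 125.0 m³/d.

Q_w ≈ 125 m³/d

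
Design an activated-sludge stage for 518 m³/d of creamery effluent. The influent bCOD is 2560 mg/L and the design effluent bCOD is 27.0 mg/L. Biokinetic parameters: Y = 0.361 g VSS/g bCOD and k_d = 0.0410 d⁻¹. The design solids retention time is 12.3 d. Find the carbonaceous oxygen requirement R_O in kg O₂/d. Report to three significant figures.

R_O ≈ 865 kg O₂/d

Y_obs = Y / (1 + k_d θ_c) = 0.361 / (1 + 0.0410 × 12.3) = 0.361 / 1.504 = 0.2400.
Q·(S₀ − S) = 518 × (2560 − 27.0) × 10⁻³ = 1312 kg/d removed.
P_X = Y_obs·Q·(S₀ − S) = 0.2400 × 1312 = 314.9 kg VSS/d.
Carbonaceous O₂ demand = substrate oxidised − cell-mass equivalent = 1312 − 1.42 × 314.9 = 865.0 kg O₂/d.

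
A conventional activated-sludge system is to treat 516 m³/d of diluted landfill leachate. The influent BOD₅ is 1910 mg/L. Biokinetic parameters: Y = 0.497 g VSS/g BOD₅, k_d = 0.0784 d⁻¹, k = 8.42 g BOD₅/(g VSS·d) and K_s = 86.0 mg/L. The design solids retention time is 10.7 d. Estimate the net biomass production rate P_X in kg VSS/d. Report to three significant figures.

From the Monod/SRT balance for a CMAS, S = K_s·(1+k_d θ_c)/[θ_c·(Y k − k_d) − 1] = 86.0 × (1 + 0.0784 × 10.7) / [10.7 × (0.497 × 8.42 − 0.0784) − 1] = 158.1 / 42.94 = 3.683 mg/L.
Y_obs = Y / (1 + k_d θ_c) = 0.497 / (1 + 0.0784 × 10.7) = 0.497 / 1.839 = 0.2703.
Substrate removed = Q·(S₀ − S) = 516 m³/d × (1910 − 3.68) g/m³ = 9.84×10^5 g/d = 983.7 kg/d.
So the net sludge growth is P_X = 0.2703 × 983.7 = 265.9 kg VSS/d.

P_X ≈ 266 kg VSS/d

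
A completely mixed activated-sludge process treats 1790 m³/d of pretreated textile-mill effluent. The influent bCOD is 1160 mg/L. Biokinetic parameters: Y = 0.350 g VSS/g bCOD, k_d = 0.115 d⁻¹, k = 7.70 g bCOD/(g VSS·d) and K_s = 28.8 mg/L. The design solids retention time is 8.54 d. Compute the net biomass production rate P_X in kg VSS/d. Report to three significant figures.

P_X ≈ 366 kg VSS/d

Effluent substrate depends only on kinetics and SRT: S = K_s(1 + k_d θ_c) / [θ_c(Yk − k_d) − 1] = 28.8 × (1 + 0.115 × 8.54) / [8.54 × (0.350 × 7.70 − 0.115) − 1] = 57.08 / 21.03 = 2.714 mg/L.
Observed yield with endogenous decay: Y_obs = Y / (1 + k_d·θ_c) = 0.350 / (1 + 0.115 × 8.54) = 0.350 / 1.982 = 0.1766 g VSS/g bCOD.
Mass of bCOD removed per day: Q(S₀ − S) = 1790 × 1157 g/m³ = 2072 kg/d.
So the net sludge growth is P_X = 0.1766 × 2072 = 365.8 kg VSS/d.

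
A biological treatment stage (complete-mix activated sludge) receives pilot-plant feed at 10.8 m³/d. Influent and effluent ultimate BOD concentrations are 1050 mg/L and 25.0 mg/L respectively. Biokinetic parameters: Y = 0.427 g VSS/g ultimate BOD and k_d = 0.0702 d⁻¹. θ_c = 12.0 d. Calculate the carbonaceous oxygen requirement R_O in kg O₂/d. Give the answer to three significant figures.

R_O ≈ 7.43 kg O₂/d

Correct the yield for decay: Y_obs = Y/(1 + k_d θ_c) = 0.427 / (1 + 0.0702 × 12.0) = 0.427 / 1.842 = 0.2318.
Mass of ultimate BOD removed per day: Q(S₀ − S) = 10.8 × 1025 g/m³ = 11.07 kg/d.
P_X = Y_obs·Q·(S₀ − S) = 0.2318 × 11.07 = 2.566 kg VSS/d.
R_O = Q·(S₀ − S) − 1.42·P_X = 11.07 − 1.42 × 2.566 = 7.427 kg O₂/d.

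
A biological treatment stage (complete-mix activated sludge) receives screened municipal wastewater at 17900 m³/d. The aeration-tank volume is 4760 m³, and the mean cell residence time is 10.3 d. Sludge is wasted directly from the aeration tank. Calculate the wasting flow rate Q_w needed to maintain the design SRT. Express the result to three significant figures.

Q_w ≈ 462 m³/d

Wasting from the aeration tank: Q_w = V / θ_c = 4760 / 10.3 = 462.1 m³/d.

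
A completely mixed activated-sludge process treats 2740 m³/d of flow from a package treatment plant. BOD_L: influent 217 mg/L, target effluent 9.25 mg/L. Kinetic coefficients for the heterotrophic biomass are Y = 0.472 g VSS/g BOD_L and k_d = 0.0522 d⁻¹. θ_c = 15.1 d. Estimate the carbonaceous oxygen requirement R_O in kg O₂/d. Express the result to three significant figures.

R_O ≈ 356 kg O₂/d

Correct the yield for decay: Y_obs = Y/(1 + k_d θ_c) = 0.472 / (1 + 0.0522 × 15.1) = 0.472 / 1.788 = 0.2639.
Mass of BOD_L removed per day: Q(S₀ − S) = 2740 × 207.8 g/m³ = 569.2 kg/d.
P_X = Y_obs·Q·(S₀ − S) = 0.2639 × 569.2 = 150.2 kg VSS/d.
Carbonaceous O₂ demand = substrate oxidised − cell-mass equivalent = 569.2 − 1.42 × 150.2 = 355.9 kg O₂/d.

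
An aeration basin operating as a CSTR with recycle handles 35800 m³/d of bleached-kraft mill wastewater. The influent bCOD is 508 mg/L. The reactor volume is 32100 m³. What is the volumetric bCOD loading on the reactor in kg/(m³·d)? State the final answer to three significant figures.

L_v ≈ 0.567 kg bCOD/(m³·d)

Applied bCOD load per unit volume = Q·S₀/V = (35800 × 508/1000)/32100 = 0.5666 kg bCOD·m⁻³·d⁻¹.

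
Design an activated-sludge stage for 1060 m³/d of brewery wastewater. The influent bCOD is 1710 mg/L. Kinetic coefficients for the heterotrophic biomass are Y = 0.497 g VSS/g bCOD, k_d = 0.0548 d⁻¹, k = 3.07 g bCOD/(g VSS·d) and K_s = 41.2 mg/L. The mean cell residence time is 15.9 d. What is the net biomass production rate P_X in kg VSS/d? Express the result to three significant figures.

For a completely mixed reactor with recycle the Lawrence–McCarty relation gives S = K_s·(1 + k_d·θ_c) / [θ_c·(Y·k − k_d) − 1] = 41.2 × (1 + 0.0548 × 15.9) / [15.9 × (0.497 × 3.07 − 0.0548) − 1] = 77.10 / 22.39 = 3.444 mg/L.
Correct the yield for decay: Y_obs = Y/(1 + k_d θ_c) = 0.497 / (1 + 0.0548 × 15.9) = 0.497 / 1.871 = 0.2656.
Mass of bCOD removed per day: Q(S₀ − S) = 1060 × 1707 g/m³ = 1809 kg/d.
Net biomass production P_X = Y_obs × Q·(S₀ − S) = 0.2656 × 1809 = 480.4 kg VSS/d.

P_X ≈ 480 kg VSS/d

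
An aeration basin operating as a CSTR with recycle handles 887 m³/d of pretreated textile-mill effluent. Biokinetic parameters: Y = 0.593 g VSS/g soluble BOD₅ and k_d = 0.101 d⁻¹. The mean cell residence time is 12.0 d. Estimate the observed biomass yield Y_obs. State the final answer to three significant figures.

Y_obs ≈ 0.268 g VSS/g soluble BOD₅

The observed yield is Y_obs = Y/(1 + k_d·θ_c) = 0.593 / (1 + 0.101 × 12.0) = 0.593 / 2.212 = 0.2681 g VSS per g soluble BOD₅ removed.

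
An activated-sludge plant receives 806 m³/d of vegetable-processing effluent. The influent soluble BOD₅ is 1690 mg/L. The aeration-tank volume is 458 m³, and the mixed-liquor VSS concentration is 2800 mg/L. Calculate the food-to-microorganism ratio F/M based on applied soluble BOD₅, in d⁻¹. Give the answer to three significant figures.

F/M ≈ 1.06 d⁻¹

F/M = applied load / biomass = Q·S₀/(V·X) = 806 × 1690 / (458.0 × 2800) = 1.062 d⁻¹.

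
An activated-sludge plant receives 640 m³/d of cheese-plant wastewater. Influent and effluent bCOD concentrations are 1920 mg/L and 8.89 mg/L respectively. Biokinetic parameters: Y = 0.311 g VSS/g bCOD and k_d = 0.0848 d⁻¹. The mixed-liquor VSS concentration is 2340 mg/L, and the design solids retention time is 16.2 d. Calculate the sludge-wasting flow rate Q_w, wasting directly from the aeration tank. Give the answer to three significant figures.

Q_w ≈ 68.5 m³/d

Rearranging the biomass balance for a CMAS with decay, V = Y·Q·ΔS·θ_c / [X·(1+k_d θ_c)] = 0.311 × 640 × (1920 − 8.89) × 16.2 / [2340 × (1 + 0.0848 × 16.2)] = 6.16×10^6 / 5555 = 1109 m³.
Wasting from the aeration tank: Q_w = V / θ_c = 1109 / 16.2 = 68.48 m³/d.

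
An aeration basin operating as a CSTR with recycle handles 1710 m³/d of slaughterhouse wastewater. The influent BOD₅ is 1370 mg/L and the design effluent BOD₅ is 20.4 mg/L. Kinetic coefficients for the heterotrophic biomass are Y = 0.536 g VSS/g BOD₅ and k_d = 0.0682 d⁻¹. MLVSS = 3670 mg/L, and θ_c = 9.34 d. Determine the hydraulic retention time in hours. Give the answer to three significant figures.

Rearranging the biomass balance for a CMAS with decay, V = Y·Q·ΔS·θ_c / [X·(1+k_d θ_c)] = 0.536 × 1710 × (1370 − 20.4) × 9.34 / [3670 × (1 + 0.0682 × 9.34)] = 1.16×10^7 / 6008 = 1923 m³.
HRT = V/Q = 1923 m³ / 1710 m³·d⁻¹ = 1.125 d × 24 = 26.99 h.

τ ≈ 27.0 h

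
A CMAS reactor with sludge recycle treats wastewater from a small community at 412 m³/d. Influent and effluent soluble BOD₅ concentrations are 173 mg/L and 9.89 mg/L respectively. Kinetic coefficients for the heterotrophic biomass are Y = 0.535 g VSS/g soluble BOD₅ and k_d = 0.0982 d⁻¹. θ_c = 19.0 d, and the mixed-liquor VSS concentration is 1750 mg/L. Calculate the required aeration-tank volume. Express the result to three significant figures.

V ≈ 136 m³

Steady-state biomass mass balance: V·X·(1 + k_d·θ_c) = Y·Q·(S₀ − S)·θ_c, so V = 0.535 × 412 × (173 − 9.89) × 19.0 / [1750 × (1 + 0.0982 × 19.0)] = 6.83×10^5 / 5015 = 136.2 m³.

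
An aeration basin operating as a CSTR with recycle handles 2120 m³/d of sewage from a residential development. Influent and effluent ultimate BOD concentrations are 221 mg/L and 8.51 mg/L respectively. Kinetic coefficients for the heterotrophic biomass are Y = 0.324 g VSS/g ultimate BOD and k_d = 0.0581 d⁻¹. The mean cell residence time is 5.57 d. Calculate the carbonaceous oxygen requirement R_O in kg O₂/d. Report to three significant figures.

R_O ≈ 294 kg O₂/d

The observed yield is Y_obs = Y/(1 + k_d·θ_c) = 0.324 / (1 + 0.0581 × 5.57) = 0.324 / 1.324 = 0.2448 g VSS per g ultimate BOD removed.
ΔS = 221 − 8.51 = 212.5 mg/L, so the substrate removal rate is 2120 × 212.5/1000 = 450.5 kg ultimate BOD/d.
Net sludge production P_X = 0.2448 × 450.5 = 110.3 kg VSS/d.
R_O = Q·(S₀ − S) − 1.42·P_X = 450.5 − 1.42 × 110.3 = 293.9 kg O₂/d.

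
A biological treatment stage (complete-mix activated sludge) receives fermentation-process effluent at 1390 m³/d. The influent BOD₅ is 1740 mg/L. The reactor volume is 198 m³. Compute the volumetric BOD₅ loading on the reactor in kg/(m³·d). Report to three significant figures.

L_v ≈ 12.2 kg BOD₅/(m³·d)

Applied BOD₅ load per unit volume = Q·S₀/V = (1390 × 1740/1000)/198.0 = 12.22 kg BOD₅·m⁻³·d⁻¹.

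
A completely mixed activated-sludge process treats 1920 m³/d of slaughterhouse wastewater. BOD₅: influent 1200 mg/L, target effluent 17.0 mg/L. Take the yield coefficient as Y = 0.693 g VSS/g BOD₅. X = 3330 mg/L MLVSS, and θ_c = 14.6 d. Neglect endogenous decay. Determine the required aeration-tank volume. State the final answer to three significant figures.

V ≈ 6900 m³

V·X = Y·Q·ΔS·θ_c gives V = 0.693 × 1920 × (1200 − 17.0) × 14.6 / 3330 = 6901 m³.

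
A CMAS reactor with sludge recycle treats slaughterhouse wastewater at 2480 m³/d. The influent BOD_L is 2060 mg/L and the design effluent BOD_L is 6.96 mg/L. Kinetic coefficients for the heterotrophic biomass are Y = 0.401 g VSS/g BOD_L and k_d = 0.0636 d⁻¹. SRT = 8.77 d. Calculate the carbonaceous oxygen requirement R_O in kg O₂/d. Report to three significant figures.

R_O ≈ 3230 kg O₂/d

Observed yield with endogenous decay: Y_obs = Y / (1 + k_d·θ_c) = 0.401 / (1 + 0.0636 × 8.77) = 0.401 / 1.558 = 0.2574 g VSS/g BOD_L.
Q·(S₀ − S) = 2480 × (2060 − 6.96) × 10⁻³ = 5092 kg/d removed.
P_X = Y_obs·Q·(S₀ − S) = 0.2574 × 5092 = 1311 kg VSS/d.
R_O = Q·(S₀ − S) − 1.42·P_X = 5092 − 1.42 × 1311 = 3230 kg O₂/d.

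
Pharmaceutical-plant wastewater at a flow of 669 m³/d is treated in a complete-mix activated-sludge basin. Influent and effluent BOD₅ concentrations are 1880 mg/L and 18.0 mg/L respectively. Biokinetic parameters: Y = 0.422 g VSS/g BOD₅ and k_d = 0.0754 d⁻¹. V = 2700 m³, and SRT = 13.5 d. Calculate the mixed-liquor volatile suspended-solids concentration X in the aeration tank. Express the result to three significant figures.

X ≈ 1300 mg/L

Solving the biomass balance for X: X = Y Q (S₀−S) θ_c / [V (1+k_d θ_c)] = 0.422 × 669 × (1880 − 18.0) × 13.5 / [2700 × (1 + 0.0754 × 13.5)] = 1303 mg/L.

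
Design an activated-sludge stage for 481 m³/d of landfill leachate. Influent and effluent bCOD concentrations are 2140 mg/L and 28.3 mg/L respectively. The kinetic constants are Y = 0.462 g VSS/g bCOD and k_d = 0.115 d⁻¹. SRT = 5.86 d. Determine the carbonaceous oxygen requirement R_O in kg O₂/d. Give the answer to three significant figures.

R_O ≈ 618 kg O₂/d

The observed yield is Y_obs = Y/(1 + k_d·θ_c) = 0.462 / (1 + 0.115 × 5.86) = 0.462 / 1.674 = 0.2760 g VSS per g bCOD removed.
Q·(S₀ − S) = 481 × (2140 − 28.3) × 10⁻³ = 1016 kg/d removed.
P_X = Y_obs·Q·(S₀ − S) = 0.2760 × 1016 = 280.3 kg VSS/d.
R_O = Q·ΔS − 1.42 P_X = 1016 − 398.1 = 617.6 kg O₂/d.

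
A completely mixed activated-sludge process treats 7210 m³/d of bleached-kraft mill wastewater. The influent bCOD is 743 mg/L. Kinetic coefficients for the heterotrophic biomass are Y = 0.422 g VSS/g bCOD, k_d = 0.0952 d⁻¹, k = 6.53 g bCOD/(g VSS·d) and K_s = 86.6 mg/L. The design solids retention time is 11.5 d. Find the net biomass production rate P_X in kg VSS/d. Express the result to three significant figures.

For a completely mixed reactor with recycle the Lawrence–McCarty relation gives S = K_s·(1 + k_d·θ_c) / [θ_c·(Y·k − k_d) − 1] = 86.6 × (1 + 0.0952 × 11.5) / [11.5 × (0.422 × 6.53 − 0.0952) − 1] = 181.4 / 29.60 = 6.130 mg/L.
Correct the yield for decay: Y_obs = Y/(1 + k_d θ_c) = 0.422 / (1 + 0.0952 × 11.5) = 0.422 / 2.095 = 0.2015.
ΔS = 743 − 6.13 = 736.9 mg/L, so the substrate removal rate is 7210 × 736.9/1000 = 5313 kg bCOD/d.
P_X = Y_obs · Q(S₀ − S) = 0.2015 × 5313 = 1070 kg VSS/d.

P_X ≈ 1070 kg VSS/d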